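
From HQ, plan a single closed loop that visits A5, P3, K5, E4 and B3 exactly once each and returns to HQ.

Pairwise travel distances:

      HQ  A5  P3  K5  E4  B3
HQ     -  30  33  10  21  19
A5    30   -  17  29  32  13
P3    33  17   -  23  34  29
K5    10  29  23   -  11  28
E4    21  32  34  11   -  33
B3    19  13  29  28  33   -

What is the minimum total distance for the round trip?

HQ → A5 → P3 → K5 → E4 → B3 → HQ: 30+17+23+11+33+19 = 133
HQ → A5 → P3 → K5 → B3 → E4 → HQ: 30+17+23+28+33+21 = 152
HQ → A5 → P3 → E4 → K5 → B3 → HQ: 30+17+34+11+28+19 = 139
HQ → A5 → P3 → E4 → B3 → K5 → HQ: 30+17+34+33+28+10 = 152
HQ → A5 → P3 → B3 → K5 → E4 → HQ: 30+17+29+28+11+21 = 136
HQ → A5 → P3 → B3 → E4 → K5 → HQ: 30+17+29+33+11+10 = 130
HQ → A5 → K5 → P3 → E4 → B3 → HQ: 30+29+23+34+33+19 = 168
HQ → A5 → K5 → P3 → B3 → E4 → HQ: 30+29+23+29+33+21 = 165
HQ → A5 → K5 → E4 → P3 → B3 → HQ: 30+29+11+34+29+19 = 152
HQ → A5 → K5 → E4 → B3 → P3 → HQ: 30+29+11+33+29+33 = 165
HQ → A5 → K5 → B3 → P3 → E4 → HQ: 30+29+28+29+34+21 = 171
HQ → A5 → K5 → B3 → E4 → P3 → HQ: 30+29+28+33+34+33 = 187
HQ → A5 → E4 → P3 → K5 → B3 → HQ: 30+32+34+23+28+19 = 166
HQ → A5 → E4 → P3 → B3 → K5 → HQ: 30+32+34+29+28+10 = 163
… (46 more)
HQ → K5 → E4 → P3 → A5 → B3 → HQ: 10+11+34+17+13+19 = 104  ← best
The minimum is 104.
One optimal route: HQ → K5 → E4 → P3 → A5 → B3 → HQ (or its reverse).

Minimum total distance: 104.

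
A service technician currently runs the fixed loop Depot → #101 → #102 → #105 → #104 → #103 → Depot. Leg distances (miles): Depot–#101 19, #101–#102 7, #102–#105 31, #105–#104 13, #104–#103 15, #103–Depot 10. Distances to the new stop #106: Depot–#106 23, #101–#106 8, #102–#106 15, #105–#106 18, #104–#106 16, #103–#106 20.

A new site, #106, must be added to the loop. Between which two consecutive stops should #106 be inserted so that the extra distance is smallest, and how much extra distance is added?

Adding 2 miles by placing #106 on the #102–#105 leg.

Insertion cost between consecutive stops i–j is d(i,#106) + d(#106,j) − d(i,j):
  between Depot and #101: 23 + 8 − 19 = 12
  between #101 and #102: 8 + 15 − 7 = 16
  between #102 and #105: 15 + 18 − 31 = 2
  between #105 and #104: 18 + 16 − 13 = 21
  between #104 and #103: 16 + 20 − 15 = 21
  between #103 and Depot: 20 + 23 − 10 = 33
Cheapest insertion is between #102 and #105, adding 2.
New total = 95 + 2 = 97.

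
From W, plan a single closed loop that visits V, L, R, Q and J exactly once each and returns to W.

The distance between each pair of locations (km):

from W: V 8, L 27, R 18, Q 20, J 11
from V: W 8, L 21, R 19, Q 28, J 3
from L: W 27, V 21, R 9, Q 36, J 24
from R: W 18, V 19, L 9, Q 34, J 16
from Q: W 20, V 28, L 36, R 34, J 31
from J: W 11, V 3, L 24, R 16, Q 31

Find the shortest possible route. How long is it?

There are 60 distinct closed tours to check (reversals are equivalent).
W→V→L→R→Q→J→W: 8+21+9+34+31+11 = 114
W→V→L→R→J→Q→W: 8+21+9+16+31+20 = 105
W→V→L→Q→R→J→W: 8+21+36+34+16+11 = 126
W→V→L→Q→J→R→W: 8+21+36+31+16+18 = 130
W→V→L→J→R→Q→W: 8+21+24+16+34+20 = 123
W→V→L→J→Q→R→W: 8+21+24+31+34+18 = 136
W→V→R→L→Q→J→W: 8+19+9+36+31+11 = 114
W→V→R→L→J→Q→W: 8+19+9+24+31+20 = 111
W→V→R→Q→L→J→W: 8+19+34+36+24+11 = 132
W→V→R→Q→J→L→W: 8+19+34+31+24+27 = 143
W→V→R→J→L→Q→W: 8+19+16+24+36+20 = 123
W→V→R→J→Q→L→W: 8+19+16+31+36+27 = 137
W→V→Q→L→R→J→W: 8+28+36+9+16+11 = 108
W→V→Q→L→J→R→W: 8+28+36+24+16+18 = 130
… (46 more)
W→V→J→R→L→Q→W: 8+3+16+9+36+20 = 92  ← best
The minimum is 92.
One optimal route: W → V → J → R → L → Q → W (or its reverse).

92 km — the shortest possible round trip.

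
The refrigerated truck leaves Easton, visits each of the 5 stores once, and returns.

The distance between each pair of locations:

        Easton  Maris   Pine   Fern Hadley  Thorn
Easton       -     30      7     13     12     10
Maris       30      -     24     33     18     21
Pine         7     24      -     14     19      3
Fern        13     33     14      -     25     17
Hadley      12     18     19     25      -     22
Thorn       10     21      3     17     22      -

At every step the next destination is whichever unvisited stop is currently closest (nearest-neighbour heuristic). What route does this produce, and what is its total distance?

From Easton: distances to unvisited — Pine=7, Thorn=10, Hadley=12, Fern=13, Maris=30. Nearest is Pine (7).
From Pine: distances to unvisited — Thorn=3, Fern=14, Hadley=19, Maris=24. Nearest is Thorn (3).
From Thorn: distances to unvisited — Fern=17, Maris=21, Hadley=22. Nearest is Fern (17).
From Fern: distances to unvisited — Hadley=25, Maris=33. Nearest is Hadley (25).
From Hadley: distances to unvisited — Maris=18. Nearest is Maris (18).
Return Maris→Easton: 30.
Total = 7 + 3 + 17 + 25 + 18 + 30 = 100.

100 along Easton → Pine → Thorn → Fern → Hadley → Maris → Easton.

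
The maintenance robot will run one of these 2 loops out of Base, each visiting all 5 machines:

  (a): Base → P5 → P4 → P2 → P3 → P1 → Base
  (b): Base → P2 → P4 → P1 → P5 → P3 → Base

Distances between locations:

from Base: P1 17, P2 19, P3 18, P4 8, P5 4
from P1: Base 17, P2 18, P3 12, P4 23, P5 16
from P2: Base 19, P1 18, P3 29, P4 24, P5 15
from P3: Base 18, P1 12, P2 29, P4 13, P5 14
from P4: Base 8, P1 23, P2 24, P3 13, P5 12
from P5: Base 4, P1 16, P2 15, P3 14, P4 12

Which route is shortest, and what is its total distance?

(a): 4 + 12 + 24 + 29 + 12 + 17 = 98
(b): 19 + 24 + 23 + 16 + 14 + 18 = 114

Shortest is (a), total 98.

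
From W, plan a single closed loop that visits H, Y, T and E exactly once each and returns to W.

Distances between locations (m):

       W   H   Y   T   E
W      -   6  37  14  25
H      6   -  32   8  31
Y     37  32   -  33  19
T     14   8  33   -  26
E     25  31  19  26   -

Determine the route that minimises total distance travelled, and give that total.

With 4 stops there are 4!/2 = 12 distinct round trips (a route and its reverse cost the same).
W - H - Y - T - E - W: 6+32+33+26+25 = 122
W - H - Y - E - T - W: 6+32+19+26+14 = 97
W - H - T - Y - E - W: 6+8+33+19+25 = 91
W - H - T - E - Y - W: 6+8+26+19+37 = 96
W - H - E - Y - T - W: 6+31+19+33+14 = 103
W - H - E - T - Y - W: 6+31+26+33+37 = 133
W - Y - H - T - E - W: 37+32+8+26+25 = 128
W - Y - H - E - T - W: 37+32+31+26+14 = 140
W - Y - T - H - E - W: 37+33+8+31+25 = 134
W - Y - E - H - T - W: 37+19+31+8+14 = 109
W - T - H - Y - E - W: 14+8+32+19+25 = 98
W - T - Y - H - E - W: 14+33+32+31+25 = 135
The minimum is 91.
One optimal route: W → H → T → Y → E → W (or its reverse).

Minimum total distance: 91 m.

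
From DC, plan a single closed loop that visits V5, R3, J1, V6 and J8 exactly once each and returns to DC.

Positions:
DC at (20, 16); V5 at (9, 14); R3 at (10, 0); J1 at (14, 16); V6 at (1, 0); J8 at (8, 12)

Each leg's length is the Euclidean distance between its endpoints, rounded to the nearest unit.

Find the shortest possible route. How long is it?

DC → V5 → R3 → J1 → V6 → J8 → DC: 11+14+16+21+14+13 = 89
DC → V5 → R3 → J1 → J8 → V6 → DC: 11+14+16+7+14+25 = 87
DC → V5 → R3 → V6 → J1 → J8 → DC: 11+14+9+21+7+13 = 75
DC → V5 → R3 → V6 → J8 → J1 → DC: 11+14+9+14+7+6 = 61
DC → V5 → R3 → J8 → J1 → V6 → DC: 11+14+12+7+21+25 = 90
DC → V5 → R3 → J8 → V6 → J1 → DC: 11+14+12+14+21+6 = 78
DC → V5 → J1 → R3 → V6 → J8 → DC: 11+5+16+9+14+13 = 68
DC → V5 → J1 → R3 → J8 → V6 → DC: 11+5+16+12+14+25 = 83
DC → V5 → J1 → V6 → R3 → J8 → DC: 11+5+21+9+12+13 = 71
DC → V5 → J1 → V6 → J8 → R3 → DC: 11+5+21+14+12+19 = 82
DC → V5 → J1 → J8 → R3 → V6 → DC: 11+5+7+12+9+25 = 69
DC → V5 → J1 → J8 → V6 → R3 → DC: 11+5+7+14+9+19 = 65
DC → V5 → V6 → R3 → J1 → J8 → DC: 11+16+9+16+7+13 = 72
DC → V5 → V6 → R3 → J8 → J1 → DC: 11+16+9+12+7+6 = 61
… (46 more)
DC → R3 → V6 → J8 → V5 → J1 → DC: 19+9+14+2+5+6 = 55  ← best
The minimum is 55.
One optimal route: DC → R3 → V6 → J8 → V5 → J1 → DC (or its reverse).

Minimum total distance: 55.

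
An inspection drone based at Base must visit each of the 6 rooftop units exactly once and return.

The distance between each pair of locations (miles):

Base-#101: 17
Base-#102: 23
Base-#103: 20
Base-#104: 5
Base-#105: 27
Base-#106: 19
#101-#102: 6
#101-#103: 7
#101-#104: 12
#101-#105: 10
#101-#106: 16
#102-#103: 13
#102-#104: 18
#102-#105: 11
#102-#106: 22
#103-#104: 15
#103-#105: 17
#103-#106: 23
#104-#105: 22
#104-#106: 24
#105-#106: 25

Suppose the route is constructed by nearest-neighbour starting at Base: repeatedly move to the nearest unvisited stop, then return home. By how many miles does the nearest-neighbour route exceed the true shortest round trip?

Base: #104=5, #101=17, #106=19, #103=20, #102=23, #105=27 ⇒ #104
#104: #101=12, #103=15, #102=18, #105=22, #106=24 ⇒ #101
#101: #102=6, #103=7, #105=10, #106=16 ⇒ #102
#102: #105=11, #103=13, #106=22 ⇒ #105
#105: #103=17, #106=25 ⇒ #103
#103: #106=23 ⇒ #106
NN route Base → #104 → #101 → #102 → #105 → #103 → #106 → Base costs 93.
Optimal: Base → #104 → #103 → #101 → #102 → #105 → #106 → Base costs 88 (by enumerating all 360 distinct tours).
Excess = 93 − 88 = 5.

5 miles longer than the optimal tour.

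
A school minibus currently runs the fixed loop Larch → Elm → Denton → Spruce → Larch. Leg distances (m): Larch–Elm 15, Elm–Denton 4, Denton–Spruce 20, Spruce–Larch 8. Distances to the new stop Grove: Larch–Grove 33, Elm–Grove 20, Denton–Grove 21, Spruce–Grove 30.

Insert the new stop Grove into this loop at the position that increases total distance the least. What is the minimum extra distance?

Adding 31 m by placing Grove on the Denton–Spruce leg.

Insertion cost between consecutive stops i–j is d(i,Grove) + d(Grove,j) − d(i,j):
  between Larch and Elm: 33 + 20 − 15 = 38
  between Elm and Denton: 20 + 21 − 4 = 37
  between Denton and Spruce: 21 + 30 − 20 = 31
  between Spruce and Larch: 30 + 33 − 8 = 55
Cheapest insertion is between Denton and Spruce, adding 31.
New total = 47 + 31 = 78.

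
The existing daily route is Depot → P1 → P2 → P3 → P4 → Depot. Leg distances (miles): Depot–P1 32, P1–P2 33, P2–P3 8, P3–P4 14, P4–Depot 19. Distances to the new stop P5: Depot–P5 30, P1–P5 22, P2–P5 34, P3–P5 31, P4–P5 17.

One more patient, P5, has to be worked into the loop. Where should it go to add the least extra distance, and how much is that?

Minimum extra distance: 20 miles, inserting P5 between Depot and P1.

Insertion cost between consecutive stops i–j is d(i,P5) + d(P5,j) − d(i,j):
  between Depot and P1: 30 + 22 − 32 = 20
  between P1 and P2: 22 + 34 − 33 = 23
  between P2 and P3: 34 + 31 − 8 = 57
  between P3 and P4: 31 + 17 − 14 = 34
  between P4 and Depot: 17 + 30 − 19 = 28
Cheapest insertion is between Depot and P1, adding 20.
New total = 106 + 20 = 126.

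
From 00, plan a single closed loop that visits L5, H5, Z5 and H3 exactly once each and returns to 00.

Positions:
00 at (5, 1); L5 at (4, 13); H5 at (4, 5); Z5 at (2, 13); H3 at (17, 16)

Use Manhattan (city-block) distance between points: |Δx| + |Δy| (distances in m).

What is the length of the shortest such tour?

Minimum total distance: 60 m.

With 4 stops there are 4!/2 = 12 distinct round trips (a route and its reverse cost the same).
00→L5→H5→Z5→H3→00: 13+8+10+18+27 = 76
00→L5→H5→H3→Z5→00: 13+8+24+18+15 = 78
00→L5→Z5→H5→H3→00: 13+2+10+24+27 = 76
00→L5→Z5→H3→H5→00: 13+2+18+24+5 = 62
00→L5→H3→H5→Z5→00: 13+16+24+10+15 = 78
00→L5→H3→Z5→H5→00: 13+16+18+10+5 = 62
00→H5→L5→Z5→H3→00: 5+8+2+18+27 = 60
00→H5→L5→H3→Z5→00: 5+8+16+18+15 = 62
00→H5→Z5→L5→H3→00: 5+10+2+16+27 = 60
00→H5→H3→L5→Z5→00: 5+24+16+2+15 = 62
00→Z5→L5→H5→H3→00: 15+2+8+24+27 = 76
00→Z5→H5→L5→H3→00: 15+10+8+16+27 = 76
The minimum is 60.
One optimal route: 00 → H5 → L5 → Z5 → H3 → 00 (or its reverse).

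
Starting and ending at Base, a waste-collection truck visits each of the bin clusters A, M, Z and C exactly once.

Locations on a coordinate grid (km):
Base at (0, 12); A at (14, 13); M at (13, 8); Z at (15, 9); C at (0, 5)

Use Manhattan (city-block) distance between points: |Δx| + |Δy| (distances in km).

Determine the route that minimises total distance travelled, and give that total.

Shortest round trip = 46 km.

There are 12 distinct closed tours to check (reversals are equivalent).
Base → A → M → Z → C → Base: 15+6+3+19+7 = 50
Base → A → M → C → Z → Base: 15+6+16+19+18 = 74
Base → A → Z → M → C → Base: 15+5+3+16+7 = 46
Base → A → Z → C → M → Base: 15+5+19+16+17 = 72
Base → A → C → M → Z → Base: 15+22+16+3+18 = 74
Base → A → C → Z → M → Base: 15+22+19+3+17 = 76
Base → M → A → Z → C → Base: 17+6+5+19+7 = 54
Base → M → A → C → Z → Base: 17+6+22+19+18 = 82
Base → M → Z → A → C → Base: 17+3+5+22+7 = 54
Base → M → C → A → Z → Base: 17+16+22+5+18 = 78
Base → Z → A → M → C → Base: 18+5+6+16+7 = 52
Base → Z → M → A → C → Base: 18+3+6+22+7 = 56
The minimum is 46.
One optimal route: Base → A → Z → M → C → Base (or its reverse).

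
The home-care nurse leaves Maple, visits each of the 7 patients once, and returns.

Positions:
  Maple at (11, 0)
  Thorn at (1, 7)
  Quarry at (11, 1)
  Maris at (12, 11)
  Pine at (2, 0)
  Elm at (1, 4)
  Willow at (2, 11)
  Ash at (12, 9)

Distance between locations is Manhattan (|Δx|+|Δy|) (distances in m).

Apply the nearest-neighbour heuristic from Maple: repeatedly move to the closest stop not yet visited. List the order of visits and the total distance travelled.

44 m along Maple → Quarry → Ash → Maris → Willow → Thorn → Elm → Pine → Maple.

From Maple: distances to unvisited — Quarry=1, Pine=9, Ash=10, Maris=12, Elm=14, Thorn=17, Willow=20. Nearest is Quarry (1).
From Quarry: distances to unvisited — Ash=9, Pine=10, Maris=11, Elm=13, Thorn=16, Willow=19. Nearest is Ash (9).
From Ash: distances to unvisited — Maris=2, Willow=12, Thorn=13, Elm=16, Pine=19. Nearest is Maris (2).
From Maris: distances to unvisited — Willow=10, Thorn=15, Elm=18, Pine=21. Nearest is Willow (10).
From Willow: distances to unvisited — Thorn=5, Elm=8, Pine=11. Nearest is Thorn (5).
From Thorn: distances to unvisited — Elm=3, Pine=8. Nearest is Elm (3).
From Elm: distances to unvisited — Pine=5. Nearest is Pine (5).
Return Pine→Maple: 9.
Total = 1 + 9 + 2 + 10 + 5 + 3 + 5 + 9 = 44.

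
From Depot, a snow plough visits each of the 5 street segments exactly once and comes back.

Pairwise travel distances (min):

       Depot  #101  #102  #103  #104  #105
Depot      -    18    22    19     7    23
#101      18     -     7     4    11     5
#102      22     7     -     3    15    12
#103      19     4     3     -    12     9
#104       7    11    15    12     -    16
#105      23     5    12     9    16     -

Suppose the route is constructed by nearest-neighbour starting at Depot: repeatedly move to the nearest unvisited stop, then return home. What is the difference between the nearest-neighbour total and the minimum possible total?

Depot: #104=7, #101=18, #103=19, #102=22, #105=23 ⇒ #104
#104: #101=11, #103=12, #102=15, #105=16 ⇒ #101
#101: #103=4, #105=5, #102=7 ⇒ #103
#103: #102=3, #105=9 ⇒ #102
#102: #105=12 ⇒ #105
NN route Depot → #104 → #101 → #103 → #102 → #105 → Depot costs 60.
Optimal: Depot → #101 → #105 → #102 → #103 → #104 → Depot costs 57 (by enumerating all 60 distinct tours).
Excess = 60 − 57 = 3.

Excess over optimum: 3 min.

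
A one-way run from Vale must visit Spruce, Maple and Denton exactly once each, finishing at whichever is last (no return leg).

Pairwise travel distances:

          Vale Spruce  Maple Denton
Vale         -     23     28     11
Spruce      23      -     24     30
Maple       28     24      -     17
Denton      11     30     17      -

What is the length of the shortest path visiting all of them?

There are 3! = 6 possible orderings.
Vale→Spruce→Maple→Denton: 23+24+17 = 64
Vale→Spruce→Denton→Maple: 23+30+17 = 70
Vale→Maple→Spruce→Denton: 28+24+30 = 82
Vale→Maple→Denton→Spruce: 28+17+30 = 75
Vale→Denton→Spruce→Maple: 11+30+24 = 65
Vale→Denton→Maple→Spruce: 11+17+24 = 52
The minimum is 52.
One shortest path: Vale → Denton → Maple → Spruce.

Shortest open route: 52.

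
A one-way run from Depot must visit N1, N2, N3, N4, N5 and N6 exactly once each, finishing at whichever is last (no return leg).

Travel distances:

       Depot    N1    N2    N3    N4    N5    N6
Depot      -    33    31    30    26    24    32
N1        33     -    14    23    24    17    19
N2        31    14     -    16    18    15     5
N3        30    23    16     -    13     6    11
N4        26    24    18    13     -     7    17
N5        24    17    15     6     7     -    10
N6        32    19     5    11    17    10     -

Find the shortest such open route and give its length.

Minimum one-way distance = 69.

There are 6! = 720 possible orderings.
Depot - N1 - N2 - N3 - N4 - N5 - N6: 33+14+16+13+7+10 = 93
Depot - N1 - N2 - N3 - N4 - N6 - N5: 33+14+16+13+17+10 = 103
Depot - N1 - N2 - N3 - N5 - N4 - N6: 33+14+16+6+7+17 = 93
Depot - N1 - N2 - N3 - N5 - N6 - N4: 33+14+16+6+10+17 = 96
Depot - N1 - N2 - N3 - N6 - N4 - N5: 33+14+16+11+17+7 = 98
Depot - N1 - N2 - N3 - N6 - N5 - N4: 33+14+16+11+10+7 = 91
Depot - N1 - N2 - N4 - N3 - N5 - N6: 33+14+18+13+6+10 = 94
Depot - N1 - N2 - N4 - N3 - N6 - N5: 33+14+18+13+11+10 = 99
… (712 more)
Depot - N4 - N5 - N3 - N6 - N2 - N1: 26+7+6+11+5+14 = 69  ← best
The minimum is 69.
One shortest path: Depot → N4 → N5 → N3 → N6 → N2 → N1.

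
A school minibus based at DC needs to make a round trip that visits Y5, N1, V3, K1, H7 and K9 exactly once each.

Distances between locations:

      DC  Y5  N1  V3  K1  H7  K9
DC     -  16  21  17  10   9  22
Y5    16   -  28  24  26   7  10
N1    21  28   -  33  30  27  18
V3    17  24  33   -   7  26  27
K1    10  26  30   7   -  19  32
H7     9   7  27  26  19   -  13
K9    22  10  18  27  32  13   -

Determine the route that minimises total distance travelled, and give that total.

94 — the shortest possible round trip.

There are 360 distinct closed tours to check (reversals are equivalent).
DC → Y5 → N1 → V3 → K1 → H7 → K9 → DC: 16+28+33+7+19+13+22 = 138
DC → Y5 → N1 → V3 → K1 → K9 → H7 → DC: 16+28+33+7+32+13+9 = 138
DC → Y5 → N1 → V3 → H7 → K1 → K9 → DC: 16+28+33+26+19+32+22 = 176
DC → Y5 → N1 → V3 → H7 → K9 → K1 → DC: 16+28+33+26+13+32+10 = 158
DC → Y5 → N1 → V3 → K9 → K1 → H7 → DC: 16+28+33+27+32+19+9 = 164
DC → Y5 → N1 → V3 → K9 → H7 → K1 → DC: 16+28+33+27+13+19+10 = 146
DC → Y5 → N1 → K1 → V3 → H7 → K9 → DC: 16+28+30+7+26+13+22 = 142
DC → Y5 → N1 → K1 → V3 → K9 → H7 → DC: 16+28+30+7+27+13+9 = 130
… (352 more)
DC → K1 → V3 → N1 → K9 → Y5 → H7 → DC: 10+7+33+18+10+7+9 = 94  ← best
The minimum is 94.
One optimal route: DC → K1 → V3 → N1 → K9 → Y5 → H7 → DC (or its reverse).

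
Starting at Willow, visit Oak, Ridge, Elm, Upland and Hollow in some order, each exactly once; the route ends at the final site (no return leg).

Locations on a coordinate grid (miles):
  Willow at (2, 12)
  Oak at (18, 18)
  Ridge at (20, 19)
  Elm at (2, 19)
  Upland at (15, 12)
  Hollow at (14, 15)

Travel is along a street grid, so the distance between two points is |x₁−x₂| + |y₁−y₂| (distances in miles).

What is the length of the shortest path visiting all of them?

Minimum one-way distance = 39 miles.

There are 5! = 120 possible orderings.
Willow → Oak → Ridge → Elm → Upland → Hollow: 22+3+18+20+4 = 67
Willow → Oak → Ridge → Elm → Hollow → Upland: 22+3+18+16+4 = 63
Willow → Oak → Ridge → Upland → Elm → Hollow: 22+3+12+20+16 = 73
Willow → Oak → Ridge → Upland → Hollow → Elm: 22+3+12+4+16 = 57
Willow → Oak → Ridge → Hollow → Elm → Upland: 22+3+10+16+20 = 71
Willow → Oak → Ridge → Hollow → Upland → Elm: 22+3+10+4+20 = 59
Willow → Oak → Elm → Ridge → Upland → Hollow: 22+17+18+12+4 = 73
Willow → Oak → Elm → Ridge → Hollow → Upland: 22+17+18+10+4 = 71
Willow → Oak → Elm → Upland → Ridge → Hollow: 22+17+20+12+10 = 81
Willow → Oak → Elm → Upland → Hollow → Ridge: 22+17+20+4+10 = 73
Willow → Oak → Elm → Hollow → Ridge → Upland: 22+17+16+10+12 = 77
Willow → Oak → Elm → Hollow → Upland → Ridge: 22+17+16+4+12 = 71
Willow → Oak → Upland → Ridge → Elm → Hollow: 22+9+12+18+16 = 77
Willow → Oak → Upland → Ridge → Hollow → Elm: 22+9+12+10+16 = 69
… (106 more)
Willow → Elm → Ridge → Oak → Hollow → Upland: 7+18+3+7+4 = 39  ← best
The minimum is 39.
One shortest path: Willow → Elm → Ridge → Oak → Hollow → Upland.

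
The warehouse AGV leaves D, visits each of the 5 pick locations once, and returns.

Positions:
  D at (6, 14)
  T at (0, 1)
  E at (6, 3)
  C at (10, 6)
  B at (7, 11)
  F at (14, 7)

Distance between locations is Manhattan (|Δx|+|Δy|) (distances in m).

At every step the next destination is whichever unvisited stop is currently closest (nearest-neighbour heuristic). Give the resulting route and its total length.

At D the remaining stops are B 4, E 11, C 12, F 15, T 19; go to B.
At B the remaining stops are C 8, E 9, F 11, T 17; go to C.
At C the remaining stops are F 5, E 7, T 15; go to F.
At F the remaining stops are E 12, T 20; go to E.
At E the remaining stops are T 8; go to T.
Return T→D: 19.
Total = 4 + 8 + 5 + 12 + 8 + 19 = 56.

Nearest-neighbour total = 56 m; route D → B → C → F → E → T → D.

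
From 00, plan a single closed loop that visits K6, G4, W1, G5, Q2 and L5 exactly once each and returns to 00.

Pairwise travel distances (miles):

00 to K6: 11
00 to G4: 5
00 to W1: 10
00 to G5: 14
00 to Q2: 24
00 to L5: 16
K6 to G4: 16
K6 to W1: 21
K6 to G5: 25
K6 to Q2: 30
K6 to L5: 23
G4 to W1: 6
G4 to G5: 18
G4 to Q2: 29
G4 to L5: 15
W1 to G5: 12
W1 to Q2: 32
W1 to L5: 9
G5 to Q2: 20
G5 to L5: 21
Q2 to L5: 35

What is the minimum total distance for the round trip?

102 miles — the shortest possible round trip.

With 6 stops there are 6!/2 = 360 distinct round trips (a route and its reverse cost the same).
00→K6→G4→W1→G5→Q2→L5→00: 11+16+6+12+20+35+16 = 116
00→K6→G4→W1→G5→L5→Q2→00: 11+16+6+12+21+35+24 = 125
00→K6→G4→W1→Q2→G5→L5→00: 11+16+6+32+20+21+16 = 122
00→K6→G4→W1→Q2→L5→G5→00: 11+16+6+32+35+21+14 = 135
00→K6→G4→W1→L5→G5→Q2→00: 11+16+6+9+21+20+24 = 107
00→K6→G4→W1→L5→Q2→G5→00: 11+16+6+9+35+20+14 = 111
00→K6→G4→G5→W1→Q2→L5→00: 11+16+18+12+32+35+16 = 140
00→K6→G4→G5→W1→L5→Q2→00: 11+16+18+12+9+35+24 = 125
… (352 more)
00→K6→Q2→G5→W1→L5→G4→00: 11+30+20+12+9+15+5 = 102  ← best
The minimum is 102.
One optimal route: 00 → K6 → Q2 → G5 → W1 → L5 → G4 → 00 (or its reverse).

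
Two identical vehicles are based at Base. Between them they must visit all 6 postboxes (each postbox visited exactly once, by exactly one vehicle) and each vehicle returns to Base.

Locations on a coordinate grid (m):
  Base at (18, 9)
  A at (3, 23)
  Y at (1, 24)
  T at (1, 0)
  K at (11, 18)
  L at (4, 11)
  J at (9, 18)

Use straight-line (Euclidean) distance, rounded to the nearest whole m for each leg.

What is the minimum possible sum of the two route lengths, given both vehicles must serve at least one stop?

Try each way of splitting the stops between the two vehicles (each non-empty) and, for each split, find the best tour for each vehicle:
  {A} + {Y, T, K, L, J}: 42 + 66 = 108
  {Y} + {A, T, K, L, J}: 46 + 63 = 109
  {A, Y} + {T, K, L, J}: 46 + 52 = 98
  {T} + {A, Y, K, L, J}: 38 + 50 = 88
  {A, T} + {Y, K, L, J}: 63 + 50 = 113
  {Y, T} + {A, K, L, J}: 66 + 47 = 113
  … (31 splits in total)
Best: vehicle 1 Base → T → Base = 38; vehicle 2 Base → K → J → A → Y → L → Base = 50; combined 88.

Minimum combined distance: 88 m.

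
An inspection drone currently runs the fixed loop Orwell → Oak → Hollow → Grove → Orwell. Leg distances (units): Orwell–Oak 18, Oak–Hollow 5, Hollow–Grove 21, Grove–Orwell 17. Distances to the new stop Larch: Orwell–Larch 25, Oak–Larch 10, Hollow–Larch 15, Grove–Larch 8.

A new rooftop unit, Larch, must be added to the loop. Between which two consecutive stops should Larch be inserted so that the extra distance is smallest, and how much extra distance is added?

Minimum extra distance: 2, inserting Larch between Hollow and Grove.

Insertion cost between consecutive stops i–j is d(i,Larch) + d(Larch,j) − d(i,j):
  between Orwell and Oak: 25 + 10 − 18 = 17
  between Oak and Hollow: 10 + 15 − 5 = 20
  between Hollow and Grove: 15 + 8 − 21 = 2
  between Grove and Orwell: 8 + 25 − 17 = 16
Cheapest insertion is between Hollow and Grove, adding 2.
New total = 61 + 2 = 63.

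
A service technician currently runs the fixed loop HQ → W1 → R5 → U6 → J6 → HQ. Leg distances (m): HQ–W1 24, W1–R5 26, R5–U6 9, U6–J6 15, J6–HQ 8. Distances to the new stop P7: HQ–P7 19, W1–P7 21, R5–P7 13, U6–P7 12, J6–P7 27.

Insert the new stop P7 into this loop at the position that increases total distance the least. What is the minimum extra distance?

Minimum extra distance: 8 m, inserting P7 between W1 and R5.

Insertion cost between consecutive stops i–j is d(i,P7) + d(P7,j) − d(i,j):
  between HQ and W1: 19 + 21 − 24 = 16
  between W1 and R5: 21 + 13 − 26 = 8
  between R5 and U6: 13 + 12 − 9 = 16
  between U6 and J6: 12 + 27 − 15 = 24
  between J6 and HQ: 27 + 19 − 8 = 38
Cheapest insertion is between W1 and R5, adding 8.
New total = 82 + 8 = 90.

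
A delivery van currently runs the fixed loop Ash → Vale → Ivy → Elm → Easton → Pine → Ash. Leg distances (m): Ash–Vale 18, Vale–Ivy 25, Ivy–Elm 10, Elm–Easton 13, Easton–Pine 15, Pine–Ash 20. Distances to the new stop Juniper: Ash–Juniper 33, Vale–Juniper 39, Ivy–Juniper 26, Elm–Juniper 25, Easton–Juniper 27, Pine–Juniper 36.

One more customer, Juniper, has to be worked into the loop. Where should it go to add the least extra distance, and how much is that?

Insertion cost between consecutive stops i–j is d(i,Juniper) + d(Juniper,j) − d(i,j):
  between Ash and Vale: 33 + 39 − 18 = 54
  between Vale and Ivy: 39 + 26 − 25 = 40
  between Ivy and Elm: 26 + 25 − 10 = 41
  between Elm and Easton: 25 + 27 − 13 = 39
  between Easton and Pine: 27 + 36 − 15 = 48
  between Pine and Ash: 36 + 33 − 20 = 49
Cheapest insertion is between Elm and Easton, adding 39.
New total = 101 + 39 = 140.

Adding 39 m by placing Juniper on the Elm–Easton leg.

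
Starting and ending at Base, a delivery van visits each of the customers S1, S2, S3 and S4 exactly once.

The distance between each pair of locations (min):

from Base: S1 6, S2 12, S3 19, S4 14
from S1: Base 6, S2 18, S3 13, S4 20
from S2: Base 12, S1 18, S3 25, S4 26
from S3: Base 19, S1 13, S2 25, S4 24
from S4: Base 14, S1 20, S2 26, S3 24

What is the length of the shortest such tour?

Minimum total distance: 81 min.

Base - S1 - S2 - S3 - S4 - Base: 6+18+25+24+14 = 87
Base - S1 - S2 - S4 - S3 - Base: 6+18+26+24+19 = 93
Base - S1 - S3 - S2 - S4 - Base: 6+13+25+26+14 = 84
Base - S1 - S3 - S4 - S2 - Base: 6+13+24+26+12 = 81
Base - S1 - S4 - S2 - S3 - Base: 6+20+26+25+19 = 96
Base - S1 - S4 - S3 - S2 - Base: 6+20+24+25+12 = 87
Base - S2 - S1 - S3 - S4 - Base: 12+18+13+24+14 = 81
Base - S2 - S1 - S4 - S3 - Base: 12+18+20+24+19 = 93
Base - S2 - S3 - S1 - S4 - Base: 12+25+13+20+14 = 84
Base - S2 - S4 - S1 - S3 - Base: 12+26+20+13+19 = 90
Base - S3 - S1 - S2 - S4 - Base: 19+13+18+26+14 = 90
Base - S3 - S2 - S1 - S4 - Base: 19+25+18+20+14 = 96
The minimum is 81.
One optimal route: Base → S1 → S3 → S4 → S2 → Base (or its reverse).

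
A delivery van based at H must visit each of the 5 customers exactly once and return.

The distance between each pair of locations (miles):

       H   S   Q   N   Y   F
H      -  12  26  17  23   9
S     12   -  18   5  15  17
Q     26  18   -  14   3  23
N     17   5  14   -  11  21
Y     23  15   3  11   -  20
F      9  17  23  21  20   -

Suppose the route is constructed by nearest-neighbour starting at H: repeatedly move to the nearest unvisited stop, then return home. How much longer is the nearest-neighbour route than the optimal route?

8 miles longer than the optimal tour.

From H: F=9, S=12, N=17, Y=23, Q=26 → choose F (9).
From F: S=17, Y=20, N=21, Q=23 → choose S (17).
From S: N=5, Y=15, Q=18 → choose N (5).
From N: Y=11, Q=14 → choose Y (11).
From Y: Q=3 → choose Q (3).
NN route H → F → S → N → Y → Q → H costs 71.
Optimal: H → S → N → Q → Y → F → H costs 63 (by enumerating all 60 distinct tours).
Excess = 71 − 63 = 8.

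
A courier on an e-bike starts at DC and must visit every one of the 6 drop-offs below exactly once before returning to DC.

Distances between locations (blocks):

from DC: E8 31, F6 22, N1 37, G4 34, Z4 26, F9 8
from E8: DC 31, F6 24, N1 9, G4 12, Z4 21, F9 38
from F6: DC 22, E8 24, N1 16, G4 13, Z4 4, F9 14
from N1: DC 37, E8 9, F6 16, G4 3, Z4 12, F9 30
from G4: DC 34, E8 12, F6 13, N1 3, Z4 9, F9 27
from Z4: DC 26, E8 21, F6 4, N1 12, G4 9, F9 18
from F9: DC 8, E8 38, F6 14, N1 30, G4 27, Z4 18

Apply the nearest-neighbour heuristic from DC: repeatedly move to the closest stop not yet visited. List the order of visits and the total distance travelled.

78 blocks along DC → F9 → F6 → Z4 → G4 → N1 → E8 → DC.

From DC: distances to unvisited — F9=8, F6=22, Z4=26, E8=31, G4=34, N1=37. Nearest is F9 (8).
From F9: distances to unvisited — F6=14, Z4=18, G4=27, N1=30, E8=38. Nearest is F6 (14).
From F6: distances to unvisited — Z4=4, G4=13, N1=16, E8=24. Nearest is Z4 (4).
From Z4: distances to unvisited — G4=9, N1=12, E8=21. Nearest is G4 (9).
From G4: distances to unvisited — N1=3, E8=12. Nearest is N1 (3).
From N1: distances to unvisited — E8=9. Nearest is E8 (9).
Return E8→DC: 31.
Total = 8 + 14 + 4 + 9 + 3 + 9 + 31 = 78.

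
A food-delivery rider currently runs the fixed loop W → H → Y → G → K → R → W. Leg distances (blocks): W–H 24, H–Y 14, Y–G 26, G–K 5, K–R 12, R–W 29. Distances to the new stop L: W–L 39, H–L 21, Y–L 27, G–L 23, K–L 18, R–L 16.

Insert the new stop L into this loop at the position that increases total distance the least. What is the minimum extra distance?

+22 blocks — insert L between K and R.

Insertion cost between consecutive stops i–j is d(i,L) + d(L,j) − d(i,j):
  between W and H: 39 + 21 − 24 = 36
  between H and Y: 21 + 27 − 14 = 34
  between Y and G: 27 + 23 − 26 = 24
  between G and K: 23 + 18 − 5 = 36
  between K and R: 18 + 16 − 12 = 22
  between R and W: 16 + 39 − 29 = 26
Cheapest insertion is between K and R, adding 22.
New total = 110 + 22 = 132.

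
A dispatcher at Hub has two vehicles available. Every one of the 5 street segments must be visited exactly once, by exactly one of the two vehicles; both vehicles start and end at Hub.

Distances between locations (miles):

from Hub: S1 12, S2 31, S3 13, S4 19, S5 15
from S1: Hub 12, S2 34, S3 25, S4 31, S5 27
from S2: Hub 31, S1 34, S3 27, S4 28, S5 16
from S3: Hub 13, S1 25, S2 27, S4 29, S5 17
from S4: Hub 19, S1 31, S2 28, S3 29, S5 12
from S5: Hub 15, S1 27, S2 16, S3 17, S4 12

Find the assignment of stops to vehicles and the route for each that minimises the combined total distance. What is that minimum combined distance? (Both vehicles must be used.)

Check every non-empty split of the stops between the two vehicles; for each half take its own optimal tour:
  {S1} + {S2, S3, S4, S5}: 24 + 87 = 111
  {S2} + {S1, S3, S4, S5}: 62 + 85 = 147
  {S1, S2} + {S3, S4, S5}: 77 + 61 = 138
  {S3} + {S1, S2, S4, S5}: 26 + 93 = 119
  {S1, S3} + {S2, S4, S5}: 50 + 78 = 128
  {S2, S3} + {S1, S4, S5}: 71 + 70 = 141
  … (15 splits in total)
Best: vehicle 1 Hub → S1 → Hub = 24; vehicle 2 Hub → S3 → S2 → S5 → S4 → Hub = 87; combined 111.

Minimum combined distance: 111 miles.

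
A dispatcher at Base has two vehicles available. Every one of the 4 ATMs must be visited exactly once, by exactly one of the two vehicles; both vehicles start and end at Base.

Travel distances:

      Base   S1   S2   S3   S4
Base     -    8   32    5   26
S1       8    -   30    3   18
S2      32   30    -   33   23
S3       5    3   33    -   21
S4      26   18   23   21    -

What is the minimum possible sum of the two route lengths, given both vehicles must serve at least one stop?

Try each way of splitting the stops between the two vehicles (each non-empty) and, for each split, find the best tour for each vehicle:
  {S1} + {S2, S3, S4}: 16 + 81 = 97
  {S2} + {S1, S3, S4}: 64 + 52 = 116
  {S1, S2} + {S3, S4}: 70 + 52 = 122
  {S3} + {S1, S2, S4}: 10 + 81 = 91
  {S1, S3} + {S2, S4}: 16 + 81 = 97
  {S2, S3} + {S1, S4}: 70 + 52 = 122
  … (7 splits in total)
Best: vehicle 1 Base → S3 → Base = 10; vehicle 2 Base → S1 → S4 → S2 → Base = 81; combined 91.

Minimum combined distance: 91.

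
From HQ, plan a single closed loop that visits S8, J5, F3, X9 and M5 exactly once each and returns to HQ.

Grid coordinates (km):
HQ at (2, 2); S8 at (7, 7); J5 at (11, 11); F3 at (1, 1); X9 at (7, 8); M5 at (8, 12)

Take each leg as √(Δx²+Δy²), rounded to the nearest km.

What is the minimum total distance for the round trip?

HQ→S8→J5→F3→X9→M5→HQ: 7+6+14+9+4+12 = 52
HQ→S8→J5→F3→M5→X9→HQ: 7+6+14+13+4+8 = 52
HQ→S8→J5→X9→F3→M5→HQ: 7+6+5+9+13+12 = 52
HQ→S8→J5→X9→M5→F3→HQ: 7+6+5+4+13+1 = 36
HQ→S8→J5→M5→F3→X9→HQ: 7+6+3+13+9+8 = 46
HQ→S8→J5→M5→X9→F3→HQ: 7+6+3+4+9+1 = 30
HQ→S8→F3→J5→X9→M5→HQ: 7+8+14+5+4+12 = 50
HQ→S8→F3→J5→M5→X9→HQ: 7+8+14+3+4+8 = 44
HQ→S8→F3→X9→J5→M5→HQ: 7+8+9+5+3+12 = 44
HQ→S8→F3→X9→M5→J5→HQ: 7+8+9+4+3+13 = 44
HQ→S8→F3→M5→J5→X9→HQ: 7+8+13+3+5+8 = 44
HQ→S8→F3→M5→X9→J5→HQ: 7+8+13+4+5+13 = 50
HQ→S8→X9→J5→F3→M5→HQ: 7+1+5+14+13+12 = 52
HQ→S8→X9→J5→M5→F3→HQ: 7+1+5+3+13+1 = 30
… (46 more)
The minimum is 30.
One optimal route: HQ → S8 → J5 → M5 → X9 → F3 → HQ (or its reverse).

Minimum total distance: 30 km.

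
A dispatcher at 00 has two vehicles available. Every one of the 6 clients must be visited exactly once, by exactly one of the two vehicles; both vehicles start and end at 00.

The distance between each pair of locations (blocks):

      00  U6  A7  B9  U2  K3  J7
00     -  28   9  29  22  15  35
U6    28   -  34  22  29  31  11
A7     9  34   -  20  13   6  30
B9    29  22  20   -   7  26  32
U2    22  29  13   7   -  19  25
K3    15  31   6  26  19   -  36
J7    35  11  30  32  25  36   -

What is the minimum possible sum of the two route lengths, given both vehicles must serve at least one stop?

Try each way of splitting the stops between the two vehicles (each non-empty) and, for each split, find the best tour for each vehicle:
  {U6} + {A7, B9, U2, K3, J7}: 56 + 108 = 164
  {A7} + {U6, B9, U2, K3, J7}: 18 + 109 = 127
  {U6, A7} + {B9, U2, K3, J7}: 71 + 108 = 179
  {B9} + {U6, A7, U2, K3, J7}: 58 + 98 = 156
  {U6, B9} + {A7, U2, K3, J7}: 79 + 94 = 173
  {A7, B9} + {U6, U2, K3, J7}: 58 + 98 = 156
  … (31 splits in total)
Best: vehicle 1 00 → A7 → 00 = 18; vehicle 2 00 → K3 → U2 → B9 → U6 → J7 → 00 = 109; combined 127.

Minimum combined distance: 127 blocks.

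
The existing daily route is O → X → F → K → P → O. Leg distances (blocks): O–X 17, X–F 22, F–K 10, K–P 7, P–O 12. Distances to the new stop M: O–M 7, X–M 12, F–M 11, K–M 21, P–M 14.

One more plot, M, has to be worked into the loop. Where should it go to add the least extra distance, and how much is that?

Insertion cost between consecutive stops i–j is d(i,M) + d(M,j) − d(i,j):
  between O and X: 7 + 12 − 17 = 2
  between X and F: 12 + 11 − 22 = 1
  between F and K: 11 + 21 − 10 = 22
  between K and P: 21 + 14 − 7 = 28
  between P and O: 14 + 7 − 12 = 9
Cheapest insertion is between X and F, adding 1.
New total = 68 + 1 = 69.

+1 blocks — insert M between X and F.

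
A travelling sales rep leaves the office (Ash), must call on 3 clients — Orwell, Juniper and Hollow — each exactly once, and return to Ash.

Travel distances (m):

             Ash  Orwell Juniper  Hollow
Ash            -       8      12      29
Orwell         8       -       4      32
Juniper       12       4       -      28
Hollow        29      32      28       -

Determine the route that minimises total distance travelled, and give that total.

69 m — the shortest possible round trip.

Ash - Orwell - Juniper - Hollow - Ash: 8+4+28+29 = 69
Ash - Orwell - Hollow - Juniper - Ash: 8+32+28+12 = 80
Ash - Juniper - Orwell - Hollow - Ash: 12+4+32+29 = 77
The minimum is 69.
One optimal route: Ash → Orwell → Juniper → Hollow → Ash (or its reverse).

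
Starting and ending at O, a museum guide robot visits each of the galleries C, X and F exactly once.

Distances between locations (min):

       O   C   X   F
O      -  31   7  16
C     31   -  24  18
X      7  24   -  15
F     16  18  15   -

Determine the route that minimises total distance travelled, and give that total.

Shortest round trip = 65 min.

O→C→X→F→O: 31+24+15+16 = 86
O→C→F→X→O: 31+18+15+7 = 71
O→X→C→F→O: 7+24+18+16 = 65
The minimum is 65.
One optimal route: O → X → C → F → O (or its reverse).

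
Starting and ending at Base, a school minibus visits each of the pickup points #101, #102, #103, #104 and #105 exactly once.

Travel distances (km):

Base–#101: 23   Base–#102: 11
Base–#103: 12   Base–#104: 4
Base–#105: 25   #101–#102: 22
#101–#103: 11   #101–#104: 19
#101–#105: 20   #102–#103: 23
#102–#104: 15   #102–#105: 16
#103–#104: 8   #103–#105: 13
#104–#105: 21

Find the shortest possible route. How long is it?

There are 60 distinct closed tours to check (reversals are equivalent).
Base → #101 → #102 → #103 → #104 → #105 → Base: 23+22+23+8+21+25 = 122
Base → #101 → #102 → #103 → #105 → #104 → Base: 23+22+23+13+21+4 = 106
Base → #101 → #102 → #104 → #103 → #105 → Base: 23+22+15+8+13+25 = 106
Base → #101 → #102 → #104 → #105 → #103 → Base: 23+22+15+21+13+12 = 106
Base → #101 → #102 → #105 → #103 → #104 → Base: 23+22+16+13+8+4 = 86
Base → #101 → #102 → #105 → #104 → #103 → Base: 23+22+16+21+8+12 = 102
Base → #101 → #103 → #102 → #104 → #105 → Base: 23+11+23+15+21+25 = 118
Base → #101 → #103 → #102 → #105 → #104 → Base: 23+11+23+16+21+4 = 98
Base → #101 → #103 → #104 → #102 → #105 → Base: 23+11+8+15+16+25 = 98
Base → #101 → #103 → #104 → #105 → #102 → Base: 23+11+8+21+16+11 = 90
Base → #101 → #103 → #105 → #102 → #104 → Base: 23+11+13+16+15+4 = 82
Base → #101 → #103 → #105 → #104 → #102 → Base: 23+11+13+21+15+11 = 94
Base → #101 → #104 → #102 → #103 → #105 → Base: 23+19+15+23+13+25 = 118
Base → #101 → #104 → #102 → #105 → #103 → Base: 23+19+15+16+13+12 = 98
… (46 more)
Base → #102 → #105 → #101 → #103 → #104 → Base: 11+16+20+11+8+4 = 70  ← best
The minimum is 70.
One optimal route: Base → #102 → #105 → #101 → #103 → #104 → Base (or its reverse).

70 km — the shortest possible round trip.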